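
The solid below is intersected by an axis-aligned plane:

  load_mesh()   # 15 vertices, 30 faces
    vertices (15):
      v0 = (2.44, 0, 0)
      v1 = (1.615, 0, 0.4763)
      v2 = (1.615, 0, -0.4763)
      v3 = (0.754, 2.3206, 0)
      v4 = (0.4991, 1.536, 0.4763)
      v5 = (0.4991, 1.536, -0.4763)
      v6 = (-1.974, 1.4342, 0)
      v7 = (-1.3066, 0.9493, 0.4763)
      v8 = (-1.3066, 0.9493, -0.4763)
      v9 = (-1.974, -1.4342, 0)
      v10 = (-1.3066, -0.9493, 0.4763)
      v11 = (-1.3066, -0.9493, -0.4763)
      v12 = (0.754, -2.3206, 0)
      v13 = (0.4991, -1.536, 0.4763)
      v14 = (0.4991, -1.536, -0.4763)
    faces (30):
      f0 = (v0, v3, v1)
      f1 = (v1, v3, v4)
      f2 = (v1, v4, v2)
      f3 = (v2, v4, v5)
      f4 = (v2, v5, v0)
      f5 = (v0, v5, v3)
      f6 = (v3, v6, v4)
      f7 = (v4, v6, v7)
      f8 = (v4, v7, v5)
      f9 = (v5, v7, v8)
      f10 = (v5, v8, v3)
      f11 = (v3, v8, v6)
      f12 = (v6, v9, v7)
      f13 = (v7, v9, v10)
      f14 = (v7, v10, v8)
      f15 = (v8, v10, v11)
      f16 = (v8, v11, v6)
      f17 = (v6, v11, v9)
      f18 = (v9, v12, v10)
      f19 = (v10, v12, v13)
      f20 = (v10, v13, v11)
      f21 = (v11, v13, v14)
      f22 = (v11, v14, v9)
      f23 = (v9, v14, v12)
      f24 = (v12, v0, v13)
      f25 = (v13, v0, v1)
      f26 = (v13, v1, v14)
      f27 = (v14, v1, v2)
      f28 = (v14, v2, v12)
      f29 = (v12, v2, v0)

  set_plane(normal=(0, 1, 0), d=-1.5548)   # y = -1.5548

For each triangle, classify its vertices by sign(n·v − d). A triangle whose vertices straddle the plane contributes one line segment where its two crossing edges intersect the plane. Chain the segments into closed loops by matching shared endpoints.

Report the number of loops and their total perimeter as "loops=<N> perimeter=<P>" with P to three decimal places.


Straddling triangles (6 of 30):
  (v9,v12,v10) [+-+] → (-1.60284, -1.5548, 0)–(-0.396738, -1.5548, 0.265989)  len=1.2351
  (v10,v12,v13) [+-+] → (-0.396738, -1.5548, 0.265989)–(0.505208, -1.5548, 0.464887)  len=0.9236
  (v9,v14,v12) [++-] → (0.505208, -1.5548, -0.464887)–(-1.60284, -1.5548, 0)  len=2.1587
  (v12,v0,v13) [-++] → (1.31038, -1.5548, 0)–(0.505208, -1.5548, 0.464887)  len=0.9297
  (v14,v2,v12) [++-] → (1.03813, -1.5548, -0.157179)–(0.505208, -1.5548, -0.464887)  len=0.6154
  (v12,v2,v0) [-++] → (1.03813, -1.5548, -0.157179)–(1.31038, -1.5548, 0)  len=0.3144

Chained into 1 loop(s):
  loop 1: 6 segments, perimeter = 6.1769
Total perimeter = 6.177

loops=1 perimeter=6.177


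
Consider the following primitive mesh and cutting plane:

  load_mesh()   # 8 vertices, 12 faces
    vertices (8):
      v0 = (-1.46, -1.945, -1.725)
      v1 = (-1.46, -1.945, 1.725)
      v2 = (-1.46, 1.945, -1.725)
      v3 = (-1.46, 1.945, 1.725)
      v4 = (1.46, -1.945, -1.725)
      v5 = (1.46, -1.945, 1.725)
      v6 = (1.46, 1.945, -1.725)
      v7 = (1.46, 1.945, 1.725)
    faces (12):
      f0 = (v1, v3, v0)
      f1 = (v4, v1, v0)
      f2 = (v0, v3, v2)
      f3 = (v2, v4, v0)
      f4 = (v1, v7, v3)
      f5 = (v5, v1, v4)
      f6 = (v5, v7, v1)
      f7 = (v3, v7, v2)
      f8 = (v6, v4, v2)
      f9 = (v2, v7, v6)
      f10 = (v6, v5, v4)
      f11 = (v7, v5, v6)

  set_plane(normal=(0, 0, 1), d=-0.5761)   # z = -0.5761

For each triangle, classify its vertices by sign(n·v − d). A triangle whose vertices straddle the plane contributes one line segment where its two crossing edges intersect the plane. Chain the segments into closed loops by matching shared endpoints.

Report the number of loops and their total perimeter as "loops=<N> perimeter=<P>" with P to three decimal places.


loops=1 perimeter=13.620

Straddling triangles (8 of 12):
  (v1,v3,v0) [++-] → (-1.46, -0.649574, -0.5761)–(-1.46, -1.945, -0.5761)  len=1.2954
  (v4,v1,v0) [-+-] → (0.487598, -1.945, -0.5761)–(-1.46, -1.945, -0.5761)  len=1.9476
  (v0,v3,v2) [-+-] → (-1.46, -0.649574, -0.5761)–(-1.46, 1.945, -0.5761)  len=2.5946
  (v5,v1,v4) [++-] → (0.487598, -1.945, -0.5761)–(1.46, -1.945, -0.5761)  len=0.9724
  (v3,v7,v2) [++-] → (-0.487598, 1.945, -0.5761)–(-1.46, 1.945, -0.5761)  len=0.9724
  (v2,v7,v6) [-+-] → (-0.487598, 1.945, -0.5761)–(1.46, 1.945, -0.5761)  len=1.9476
  (v6,v5,v4) [-+-] → (1.46, 0.649574, -0.5761)–(1.46, -1.945, -0.5761)  len=2.5946
  (v7,v5,v6) [++-] → (1.46, 0.649574, -0.5761)–(1.46, 1.945, -0.5761)  len=1.2954

Chained into 1 loop(s):
  loop 1: 8 segments, perimeter = 13.6200
Total perimeter = 13.620


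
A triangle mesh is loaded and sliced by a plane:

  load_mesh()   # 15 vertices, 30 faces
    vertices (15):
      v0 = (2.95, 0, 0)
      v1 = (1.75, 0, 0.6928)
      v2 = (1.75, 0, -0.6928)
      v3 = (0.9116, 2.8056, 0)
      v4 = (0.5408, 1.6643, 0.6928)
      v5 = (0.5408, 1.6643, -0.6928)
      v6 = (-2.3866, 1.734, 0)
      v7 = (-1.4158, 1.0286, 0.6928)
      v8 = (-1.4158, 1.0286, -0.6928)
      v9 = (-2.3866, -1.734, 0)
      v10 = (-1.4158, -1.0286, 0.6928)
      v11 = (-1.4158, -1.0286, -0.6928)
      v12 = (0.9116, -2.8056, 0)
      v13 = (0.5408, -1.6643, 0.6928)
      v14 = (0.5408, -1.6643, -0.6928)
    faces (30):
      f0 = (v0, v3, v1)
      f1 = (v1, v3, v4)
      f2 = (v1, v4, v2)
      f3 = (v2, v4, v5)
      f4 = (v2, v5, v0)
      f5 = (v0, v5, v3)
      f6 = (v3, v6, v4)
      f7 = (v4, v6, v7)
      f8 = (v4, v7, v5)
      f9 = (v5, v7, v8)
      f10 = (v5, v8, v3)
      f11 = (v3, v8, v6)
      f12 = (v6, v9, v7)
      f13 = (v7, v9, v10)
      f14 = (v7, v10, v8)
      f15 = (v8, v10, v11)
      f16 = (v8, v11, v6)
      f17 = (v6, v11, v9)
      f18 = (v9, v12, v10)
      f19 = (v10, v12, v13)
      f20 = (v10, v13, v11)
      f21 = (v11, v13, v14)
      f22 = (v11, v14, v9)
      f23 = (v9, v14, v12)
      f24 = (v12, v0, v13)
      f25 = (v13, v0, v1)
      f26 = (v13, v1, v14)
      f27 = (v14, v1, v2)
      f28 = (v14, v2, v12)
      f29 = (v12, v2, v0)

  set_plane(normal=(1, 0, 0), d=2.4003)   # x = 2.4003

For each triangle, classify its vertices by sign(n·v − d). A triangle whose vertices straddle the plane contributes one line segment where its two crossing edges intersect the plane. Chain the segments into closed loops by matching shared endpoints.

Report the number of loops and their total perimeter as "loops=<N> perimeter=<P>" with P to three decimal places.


loops=1 perimeter=3.282

Straddling triangles (6 of 30):
  (v0,v3,v1) [+--] → (2.4003, 0.756593, 0)–(2.4003, 0, 0.31736)  len=0.8205
  (v2,v5,v0) [--+] → (2.4003, 0.379738, -0.158074)–(2.4003, 0, -0.31736)  len=0.4118
  (v0,v5,v3) [+--] → (2.4003, 0.379738, -0.158074)–(2.4003, 0.756593, 0)  len=0.4087
  (v12,v0,v13) [-+-] → (2.4003, -0.756593, 0)–(2.4003, -0.379738, 0.158074)  len=0.4087
  (v13,v0,v1) [-+-] → (2.4003, -0.379738, 0.158074)–(2.4003, 0, 0.31736)  len=0.4118
  (v12,v2,v0) [--+] → (2.4003, 0, -0.31736)–(2.4003, -0.756593, 0)  len=0.8205

Chained into 1 loop(s):
  loop 1: 6 segments, perimeter = 3.2818
Total perimeter = 3.282


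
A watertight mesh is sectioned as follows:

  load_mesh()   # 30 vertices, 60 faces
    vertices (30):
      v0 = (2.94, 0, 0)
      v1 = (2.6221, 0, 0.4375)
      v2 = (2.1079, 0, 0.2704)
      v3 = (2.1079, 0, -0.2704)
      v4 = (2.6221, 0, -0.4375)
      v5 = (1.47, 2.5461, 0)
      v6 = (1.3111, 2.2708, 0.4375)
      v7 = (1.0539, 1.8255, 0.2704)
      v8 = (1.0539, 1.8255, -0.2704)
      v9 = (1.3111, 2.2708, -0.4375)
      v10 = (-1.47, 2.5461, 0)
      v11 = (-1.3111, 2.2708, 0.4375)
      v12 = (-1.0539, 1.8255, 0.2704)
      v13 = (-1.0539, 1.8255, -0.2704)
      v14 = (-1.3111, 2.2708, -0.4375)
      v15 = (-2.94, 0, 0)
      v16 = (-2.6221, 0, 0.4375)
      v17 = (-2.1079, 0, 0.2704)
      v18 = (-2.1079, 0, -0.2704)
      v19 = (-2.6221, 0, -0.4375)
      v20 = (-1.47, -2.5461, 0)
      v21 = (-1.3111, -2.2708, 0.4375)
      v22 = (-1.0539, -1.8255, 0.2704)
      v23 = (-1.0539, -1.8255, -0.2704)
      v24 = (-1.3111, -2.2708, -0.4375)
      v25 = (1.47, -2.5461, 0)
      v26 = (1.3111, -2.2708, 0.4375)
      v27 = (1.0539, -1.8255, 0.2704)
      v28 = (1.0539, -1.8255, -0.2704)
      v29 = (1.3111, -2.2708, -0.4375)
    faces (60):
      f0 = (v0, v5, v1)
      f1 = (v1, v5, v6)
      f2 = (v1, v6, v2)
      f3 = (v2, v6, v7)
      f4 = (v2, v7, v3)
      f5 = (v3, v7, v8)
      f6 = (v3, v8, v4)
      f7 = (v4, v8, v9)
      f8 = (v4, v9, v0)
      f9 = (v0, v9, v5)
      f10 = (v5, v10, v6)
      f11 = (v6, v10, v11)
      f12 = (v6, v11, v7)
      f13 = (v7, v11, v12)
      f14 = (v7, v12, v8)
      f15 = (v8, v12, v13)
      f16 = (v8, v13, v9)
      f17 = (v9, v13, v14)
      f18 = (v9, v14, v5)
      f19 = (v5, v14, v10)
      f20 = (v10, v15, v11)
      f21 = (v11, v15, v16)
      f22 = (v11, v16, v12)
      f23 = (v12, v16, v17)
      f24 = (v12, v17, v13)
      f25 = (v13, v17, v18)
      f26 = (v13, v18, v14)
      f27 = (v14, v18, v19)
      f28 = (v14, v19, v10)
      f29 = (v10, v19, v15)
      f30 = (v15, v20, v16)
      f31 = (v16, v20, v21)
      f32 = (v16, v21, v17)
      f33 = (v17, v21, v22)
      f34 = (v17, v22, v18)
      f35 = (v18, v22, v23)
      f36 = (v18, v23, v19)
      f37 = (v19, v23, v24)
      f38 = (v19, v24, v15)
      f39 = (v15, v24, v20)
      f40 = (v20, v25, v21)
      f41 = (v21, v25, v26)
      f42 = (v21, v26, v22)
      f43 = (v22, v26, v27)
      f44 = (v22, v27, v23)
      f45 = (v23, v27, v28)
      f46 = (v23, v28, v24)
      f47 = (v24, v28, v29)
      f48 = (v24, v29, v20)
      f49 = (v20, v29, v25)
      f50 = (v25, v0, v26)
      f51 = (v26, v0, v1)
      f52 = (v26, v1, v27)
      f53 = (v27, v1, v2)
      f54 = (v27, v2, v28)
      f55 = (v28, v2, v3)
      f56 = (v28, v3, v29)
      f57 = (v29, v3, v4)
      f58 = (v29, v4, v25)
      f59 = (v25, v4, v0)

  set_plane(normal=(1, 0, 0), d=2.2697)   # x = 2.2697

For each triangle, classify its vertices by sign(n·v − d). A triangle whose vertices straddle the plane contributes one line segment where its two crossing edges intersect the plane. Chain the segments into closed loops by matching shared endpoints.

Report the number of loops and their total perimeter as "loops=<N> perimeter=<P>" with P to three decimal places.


Straddling triangles (14 of 60):
  (v0,v5,v1) [+-+] → (2.2697, 1.16099, 0)–(2.2697, 0.778791, 0.303679)  len=0.4882
  (v1,v5,v6) [+--] → (2.2697, 0.778791, 0.303679)–(2.2697, 0.610397, 0.4375)  len=0.2151
  (v1,v6,v2) [+--] → (2.2697, 0.610397, 0.4375)–(2.2697, 0, 0.32298)  len=0.6210
  (v3,v8,v4) [--+] → (2.2697, 0.410219, -0.39995)–(2.2697, 0, -0.32298)  len=0.4174
  (v4,v8,v9) [+--] → (2.2697, 0.410219, -0.39995)–(2.2697, 0.610397, -0.4375)  len=0.2037
  (v4,v9,v0) [+-+] → (2.2697, 0.610397, -0.4375)–(2.2697, 0.934445, -0.180033)  len=0.4139
  (v0,v9,v5) [+--] → (2.2697, 0.934445, -0.180033)–(2.2697, 1.16099, 0)  len=0.2894
  (v25,v0,v26) [-+-] → (2.2697, -1.16099, 0)–(2.2697, -0.934445, 0.180033)  len=0.2894
  (v26,v0,v1) [-++] → (2.2697, -0.934445, 0.180033)–(2.2697, -0.610397, 0.4375)  len=0.4139
  (v26,v1,v27) [-+-] → (2.2697, -0.610397, 0.4375)–(2.2697, -0.410219, 0.39995)  len=0.2037
  (v27,v1,v2) [-+-] → (2.2697, -0.410219, 0.39995)–(2.2697, 0, 0.32298)  len=0.4174
  (v29,v3,v4) [--+] → (2.2697, 0, -0.32298)–(2.2697, -0.610397, -0.4375)  len=0.6210
  (v29,v4,v25) [-+-] → (2.2697, -0.610397, -0.4375)–(2.2697, -0.778791, -0.303679)  len=0.2151
  (v25,v4,v0) [-++] → (2.2697, -0.778791, -0.303679)–(2.2697, -1.16099, 0)  len=0.4882

Chained into 1 loop(s):
  loop 1: 14 segments, perimeter = 5.2972
Total perimeter = 5.297

loops=1 perimeter=5.297


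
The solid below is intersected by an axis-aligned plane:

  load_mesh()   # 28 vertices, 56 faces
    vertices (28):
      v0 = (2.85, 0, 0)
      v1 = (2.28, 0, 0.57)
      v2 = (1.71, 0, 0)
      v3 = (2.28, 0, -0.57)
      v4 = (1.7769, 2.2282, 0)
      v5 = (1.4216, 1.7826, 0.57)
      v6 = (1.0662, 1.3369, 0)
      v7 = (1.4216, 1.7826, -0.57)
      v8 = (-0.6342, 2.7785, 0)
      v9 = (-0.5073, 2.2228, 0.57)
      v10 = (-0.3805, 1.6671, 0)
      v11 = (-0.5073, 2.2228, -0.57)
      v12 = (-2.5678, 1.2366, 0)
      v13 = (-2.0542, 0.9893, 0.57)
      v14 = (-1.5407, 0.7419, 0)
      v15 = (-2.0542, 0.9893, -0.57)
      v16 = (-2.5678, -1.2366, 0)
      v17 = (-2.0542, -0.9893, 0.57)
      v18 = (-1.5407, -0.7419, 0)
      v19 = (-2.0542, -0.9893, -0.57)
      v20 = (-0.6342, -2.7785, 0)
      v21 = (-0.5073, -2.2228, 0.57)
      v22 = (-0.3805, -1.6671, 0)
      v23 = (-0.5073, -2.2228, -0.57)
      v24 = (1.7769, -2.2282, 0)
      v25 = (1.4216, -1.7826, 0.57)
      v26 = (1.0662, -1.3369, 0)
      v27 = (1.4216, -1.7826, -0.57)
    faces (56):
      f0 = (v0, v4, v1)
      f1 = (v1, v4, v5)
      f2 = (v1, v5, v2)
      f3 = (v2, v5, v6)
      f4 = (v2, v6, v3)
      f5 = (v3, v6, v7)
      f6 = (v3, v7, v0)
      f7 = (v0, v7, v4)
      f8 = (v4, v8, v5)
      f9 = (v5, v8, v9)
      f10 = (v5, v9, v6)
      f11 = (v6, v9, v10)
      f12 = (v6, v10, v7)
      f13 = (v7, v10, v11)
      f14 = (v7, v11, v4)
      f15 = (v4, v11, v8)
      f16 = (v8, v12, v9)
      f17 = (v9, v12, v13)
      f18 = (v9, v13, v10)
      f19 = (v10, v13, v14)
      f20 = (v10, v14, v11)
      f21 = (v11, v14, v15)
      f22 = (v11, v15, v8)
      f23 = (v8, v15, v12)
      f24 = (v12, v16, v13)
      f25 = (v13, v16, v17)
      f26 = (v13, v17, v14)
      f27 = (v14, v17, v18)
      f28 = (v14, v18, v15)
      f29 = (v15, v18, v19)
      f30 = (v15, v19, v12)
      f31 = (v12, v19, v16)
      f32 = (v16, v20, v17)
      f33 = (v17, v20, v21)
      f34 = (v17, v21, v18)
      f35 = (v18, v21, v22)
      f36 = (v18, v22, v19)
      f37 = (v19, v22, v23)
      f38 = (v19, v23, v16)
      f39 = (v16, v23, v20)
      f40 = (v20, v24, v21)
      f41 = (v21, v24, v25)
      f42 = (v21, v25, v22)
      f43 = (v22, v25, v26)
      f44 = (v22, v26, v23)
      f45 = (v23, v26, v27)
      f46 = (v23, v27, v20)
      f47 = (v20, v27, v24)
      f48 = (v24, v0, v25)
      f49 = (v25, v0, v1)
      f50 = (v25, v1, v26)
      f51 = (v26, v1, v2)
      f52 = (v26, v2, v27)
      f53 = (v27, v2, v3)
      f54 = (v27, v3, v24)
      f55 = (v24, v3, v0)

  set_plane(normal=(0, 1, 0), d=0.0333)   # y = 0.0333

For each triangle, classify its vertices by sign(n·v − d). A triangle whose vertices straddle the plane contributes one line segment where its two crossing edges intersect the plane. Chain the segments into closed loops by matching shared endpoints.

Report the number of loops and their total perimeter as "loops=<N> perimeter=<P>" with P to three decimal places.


Straddling triangles (16 of 56):
  (v0,v4,v1) [-+-] → (2.83396, 0.0333, 0)–(2.27248, 0.0333, 0.561481)  len=0.7941
  (v1,v4,v5) [-++] → (2.27248, 0.0333, 0.561481)–(2.26396, 0.0333, 0.57)  len=0.0120
  (v1,v5,v2) [-+-] → (2.26396, 0.0333, 0.57)–(1.70461, 0.0333, 0.0106479)  len=0.7910
  (v2,v5,v6) [-++] → (1.70461, 0.0333, 0.0106479)–(1.69396, 0.0333, 0)  len=0.0151
  (v2,v6,v3) [-+-] → (1.69396, 0.0333, 0)–(2.24977, 0.0333, -0.555802)  len=0.7860
  (v3,v6,v7) [-++] → (2.24977, 0.0333, -0.555802)–(2.26396, 0.0333, -0.57)  len=0.0201
  (v3,v7,v0) [-+-] → (2.26396, 0.0333, -0.57)–(2.82332, 0.0333, -0.0106479)  len=0.7910
  (v0,v7,v4) [-++] → (2.82332, 0.0333, -0.0106479)–(2.83396, 0.0333, 0)  len=0.0151
  (v12,v16,v13) [+-+] → (-2.5678, 0.0333, 0)–(-2.27479, 0.0333, 0.325191)  len=0.4377
  (v13,v16,v17) [+--] → (-2.27479, 0.0333, 0.325191)–(-2.0542, 0.0333, 0.57)  len=0.3295
  (v13,v17,v14) [+-+] → (-2.0542, 0.0333, 0.57)–(-1.75088, 0.0333, 0.233308)  len=0.4532
  (v14,v17,v18) [+--] → (-1.75088, 0.0333, 0.233308)–(-1.5407, 0.0333, 0)  len=0.3140
  (v14,v18,v15) [+-+] → (-1.5407, 0.0333, 0)–(-1.77064, 0.0333, -0.255236)  len=0.3435
  (v15,v18,v19) [+--] → (-1.77064, 0.0333, -0.255236)–(-2.0542, 0.0333, -0.57)  len=0.4237
  (v15,v19,v12) [+-+] → (-2.0542, 0.0333, -0.57)–(-2.29015, 0.0333, -0.308136)  len=0.3525
  (v12,v19,v16) [+--] → (-2.29015, 0.0333, -0.308136)–(-2.5678, 0.0333, 0)  len=0.4148

Chained into 2 loop(s):
  loop 1: 8 segments, perimeter = 3.2244
  loop 2: 8 segments, perimeter = 3.0689
Total perimeter = 6.293

loops=2 perimeter=6.293


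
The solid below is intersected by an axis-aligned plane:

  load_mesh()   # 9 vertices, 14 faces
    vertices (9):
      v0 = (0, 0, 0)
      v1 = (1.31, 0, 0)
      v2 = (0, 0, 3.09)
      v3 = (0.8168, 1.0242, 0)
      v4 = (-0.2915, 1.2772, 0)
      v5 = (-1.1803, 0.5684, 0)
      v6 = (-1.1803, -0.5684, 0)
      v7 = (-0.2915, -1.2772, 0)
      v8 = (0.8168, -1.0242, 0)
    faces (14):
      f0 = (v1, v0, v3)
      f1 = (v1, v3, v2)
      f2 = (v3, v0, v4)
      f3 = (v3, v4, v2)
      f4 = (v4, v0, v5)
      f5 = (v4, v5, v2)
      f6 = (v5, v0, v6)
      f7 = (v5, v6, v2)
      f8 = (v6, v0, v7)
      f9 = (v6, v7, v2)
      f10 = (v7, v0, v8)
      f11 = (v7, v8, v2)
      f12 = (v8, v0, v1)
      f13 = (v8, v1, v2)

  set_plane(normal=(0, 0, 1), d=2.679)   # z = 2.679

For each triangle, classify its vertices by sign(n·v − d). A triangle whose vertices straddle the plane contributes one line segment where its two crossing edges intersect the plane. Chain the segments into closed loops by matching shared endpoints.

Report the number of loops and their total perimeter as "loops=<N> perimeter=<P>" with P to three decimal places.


loops=1 perimeter=1.058

Straddling triangles (7 of 14):
  (v1,v3,v2) [--+] → (0.108642, 0.136229, 2.679)–(0.174243, 0, 2.679)  len=0.1512
  (v3,v4,v2) [--+] → (-0.0387723, 0.16988, 2.679)–(0.108642, 0.136229, 2.679)  len=0.1512
  (v4,v5,v2) [--+] → (-0.156991, 0.0756027, 2.679)–(-0.0387723, 0.16988, 2.679)  len=0.1512
  (v5,v6,v2) [--+] → (-0.156991, -0.0756027, 2.679)–(-0.156991, 0.0756027, 2.679)  len=0.1512
  (v6,v7,v2) [--+] → (-0.0387723, -0.16988, 2.679)–(-0.156991, -0.0756027, 2.679)  len=0.1512
  (v7,v8,v2) [--+] → (0.108642, -0.136229, 2.679)–(-0.0387723, -0.16988, 2.679)  len=0.1512
  (v8,v1,v2) [--+] → (0.174243, 0, 2.679)–(0.108642, -0.136229, 2.679)  len=0.1512

Chained into 1 loop(s):
  loop 1: 7 segments, perimeter = 1.0584
Total perimeter = 1.058


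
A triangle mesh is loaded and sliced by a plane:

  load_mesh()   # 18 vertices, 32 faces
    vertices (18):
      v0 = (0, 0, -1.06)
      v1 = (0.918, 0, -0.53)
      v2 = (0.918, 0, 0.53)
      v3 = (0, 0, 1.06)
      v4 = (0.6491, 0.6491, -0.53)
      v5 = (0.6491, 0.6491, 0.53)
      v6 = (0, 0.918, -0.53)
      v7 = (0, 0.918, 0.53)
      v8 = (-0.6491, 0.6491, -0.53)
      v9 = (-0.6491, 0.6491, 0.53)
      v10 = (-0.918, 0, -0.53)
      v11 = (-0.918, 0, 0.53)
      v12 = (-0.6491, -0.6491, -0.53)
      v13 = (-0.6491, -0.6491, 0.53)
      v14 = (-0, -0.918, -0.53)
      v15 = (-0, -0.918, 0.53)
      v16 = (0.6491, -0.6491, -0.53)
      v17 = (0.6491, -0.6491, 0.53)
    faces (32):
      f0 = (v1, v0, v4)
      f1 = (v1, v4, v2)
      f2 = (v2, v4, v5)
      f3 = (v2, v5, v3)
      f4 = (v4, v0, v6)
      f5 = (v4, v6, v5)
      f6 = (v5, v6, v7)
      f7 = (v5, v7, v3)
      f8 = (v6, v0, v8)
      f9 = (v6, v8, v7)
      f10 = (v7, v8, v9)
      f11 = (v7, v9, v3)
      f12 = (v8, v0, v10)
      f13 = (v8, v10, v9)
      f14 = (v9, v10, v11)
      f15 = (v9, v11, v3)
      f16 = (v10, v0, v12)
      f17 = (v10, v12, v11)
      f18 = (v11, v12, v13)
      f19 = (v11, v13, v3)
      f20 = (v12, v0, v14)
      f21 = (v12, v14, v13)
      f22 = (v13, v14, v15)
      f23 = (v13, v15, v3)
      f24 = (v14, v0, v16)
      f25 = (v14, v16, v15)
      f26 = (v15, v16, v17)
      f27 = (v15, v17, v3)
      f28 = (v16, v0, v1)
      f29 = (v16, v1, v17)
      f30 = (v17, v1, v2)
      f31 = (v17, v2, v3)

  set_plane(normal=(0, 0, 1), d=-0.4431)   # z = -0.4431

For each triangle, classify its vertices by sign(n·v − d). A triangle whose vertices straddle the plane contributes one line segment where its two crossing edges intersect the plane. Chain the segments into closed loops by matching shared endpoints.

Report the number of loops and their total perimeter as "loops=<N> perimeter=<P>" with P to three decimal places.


loops=1 perimeter=5.621

Straddling triangles (16 of 32):
  (v1,v4,v2) [--+] → (0.671145, 0.595886, -0.4431)–(0.918, 0, -0.4431)  len=0.6450
  (v2,v4,v5) [+-+] → (0.671145, 0.595886, -0.4431)–(0.6491, 0.6491, -0.4431)  len=0.0576
  (v4,v6,v5) [--+] → (0.053214, 0.895955, -0.4431)–(0.6491, 0.6491, -0.4431)  len=0.6450
  (v5,v6,v7) [+-+] → (0.053214, 0.895955, -0.4431)–(0, 0.918, -0.4431)  len=0.0576
  (v6,v8,v7) [--+] → (-0.595886, 0.671145, -0.4431)–(0, 0.918, -0.4431)  len=0.6450
  (v7,v8,v9) [+-+] → (-0.595886, 0.671145, -0.4431)–(-0.6491, 0.6491, -0.4431)  len=0.0576
  (v8,v10,v9) [--+] → (-0.895955, 0.053214, -0.4431)–(-0.6491, 0.6491, -0.4431)  len=0.6450
  (v9,v10,v11) [+-+] → (-0.895955, 0.053214, -0.4431)–(-0.918, 0, -0.4431)  len=0.0576
  (v10,v12,v11) [--+] → (-0.671145, -0.595886, -0.4431)–(-0.918, 0, -0.4431)  len=0.6450
  (v11,v12,v13) [+-+] → (-0.671145, -0.595886, -0.4431)–(-0.6491, -0.6491, -0.4431)  len=0.0576
  (v12,v14,v13) [--+] → (-0.053214, -0.895955, -0.4431)–(-0.6491, -0.6491, -0.4431)  len=0.6450
  (v13,v14,v15) [+-+] → (-0.053214, -0.895955, -0.4431)–(0, -0.918, -0.4431)  len=0.0576
  (v14,v16,v15) [--+] → (0.595886, -0.671145, -0.4431)–(0, -0.918, -0.4431)  len=0.6450
  (v15,v16,v17) [+-+] → (0.595886, -0.671145, -0.4431)–(0.6491, -0.6491, -0.4431)  len=0.0576
  (v16,v1,v17) [--+] → (0.895955, -0.053214, -0.4431)–(0.6491, -0.6491, -0.4431)  len=0.6450
  (v17,v1,v2) [+-+] → (0.895955, -0.053214, -0.4431)–(0.918, 0, -0.4431)  len=0.0576

Chained into 1 loop(s):
  loop 1: 16 segments, perimeter = 5.6208
Total perimeter = 5.621


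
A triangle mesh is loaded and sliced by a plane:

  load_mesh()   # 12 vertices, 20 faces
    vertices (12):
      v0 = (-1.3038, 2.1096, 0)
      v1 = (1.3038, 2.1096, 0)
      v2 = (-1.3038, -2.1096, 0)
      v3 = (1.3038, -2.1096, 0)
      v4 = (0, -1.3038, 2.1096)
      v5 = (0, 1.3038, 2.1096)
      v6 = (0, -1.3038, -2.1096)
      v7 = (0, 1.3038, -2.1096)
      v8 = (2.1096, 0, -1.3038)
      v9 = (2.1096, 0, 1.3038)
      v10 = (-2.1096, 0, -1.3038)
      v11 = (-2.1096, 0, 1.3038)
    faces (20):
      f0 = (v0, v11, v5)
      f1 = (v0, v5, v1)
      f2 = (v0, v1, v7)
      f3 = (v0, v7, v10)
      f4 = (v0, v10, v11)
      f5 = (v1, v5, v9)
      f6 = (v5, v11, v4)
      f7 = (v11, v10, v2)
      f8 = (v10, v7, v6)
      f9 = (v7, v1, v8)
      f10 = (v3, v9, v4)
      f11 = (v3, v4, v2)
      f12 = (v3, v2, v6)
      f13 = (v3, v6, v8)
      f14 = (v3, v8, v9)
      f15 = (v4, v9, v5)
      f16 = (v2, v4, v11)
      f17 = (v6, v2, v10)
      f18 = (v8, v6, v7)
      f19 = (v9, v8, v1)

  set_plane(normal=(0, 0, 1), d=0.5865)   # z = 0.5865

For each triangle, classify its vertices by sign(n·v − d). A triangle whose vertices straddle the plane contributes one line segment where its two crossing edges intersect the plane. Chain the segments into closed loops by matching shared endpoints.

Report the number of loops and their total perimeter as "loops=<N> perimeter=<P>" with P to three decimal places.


Straddling triangles (10 of 20):
  (v0,v11,v5) [-++] → (-1.66628, 1.16062, 0.5865)–(-0.941324, 1.88558, 0.5865)  len=1.0252
  (v0,v5,v1) [-+-] → (-0.941324, 1.88558, 0.5865)–(0.941324, 1.88558, 0.5865)  len=1.8826
  (v0,v10,v11) [--+] → (-2.1096, 0, 0.5865)–(-1.66628, 1.16062, 0.5865)  len=1.2424
  (v1,v5,v9) [-++] → (0.941324, 1.88558, 0.5865)–(1.66628, 1.16062, 0.5865)  len=1.0252
  (v11,v10,v2) [+--] → (-2.1096, 0, 0.5865)–(-1.66628, -1.16062, 0.5865)  len=1.2424
  (v3,v9,v4) [-++] → (1.66628, -1.16062, 0.5865)–(0.941324, -1.88558, 0.5865)  len=1.0252
  (v3,v4,v2) [-+-] → (0.941324, -1.88558, 0.5865)–(-0.941324, -1.88558, 0.5865)  len=1.8826
  (v3,v8,v9) [--+] → (2.1096, 0, 0.5865)–(1.66628, -1.16062, 0.5865)  len=1.2424
  (v2,v4,v11) [-++] → (-0.941324, -1.88558, 0.5865)–(-1.66628, -1.16062, 0.5865)  len=1.0252
  (v9,v8,v1) [+--] → (2.1096, 0, 0.5865)–(1.66628, 1.16062, 0.5865)  len=1.2424

Chained into 1 loop(s):
  loop 1: 10 segments, perimeter = 12.8359
Total perimeter = 12.836

loops=1 perimeter=12.836


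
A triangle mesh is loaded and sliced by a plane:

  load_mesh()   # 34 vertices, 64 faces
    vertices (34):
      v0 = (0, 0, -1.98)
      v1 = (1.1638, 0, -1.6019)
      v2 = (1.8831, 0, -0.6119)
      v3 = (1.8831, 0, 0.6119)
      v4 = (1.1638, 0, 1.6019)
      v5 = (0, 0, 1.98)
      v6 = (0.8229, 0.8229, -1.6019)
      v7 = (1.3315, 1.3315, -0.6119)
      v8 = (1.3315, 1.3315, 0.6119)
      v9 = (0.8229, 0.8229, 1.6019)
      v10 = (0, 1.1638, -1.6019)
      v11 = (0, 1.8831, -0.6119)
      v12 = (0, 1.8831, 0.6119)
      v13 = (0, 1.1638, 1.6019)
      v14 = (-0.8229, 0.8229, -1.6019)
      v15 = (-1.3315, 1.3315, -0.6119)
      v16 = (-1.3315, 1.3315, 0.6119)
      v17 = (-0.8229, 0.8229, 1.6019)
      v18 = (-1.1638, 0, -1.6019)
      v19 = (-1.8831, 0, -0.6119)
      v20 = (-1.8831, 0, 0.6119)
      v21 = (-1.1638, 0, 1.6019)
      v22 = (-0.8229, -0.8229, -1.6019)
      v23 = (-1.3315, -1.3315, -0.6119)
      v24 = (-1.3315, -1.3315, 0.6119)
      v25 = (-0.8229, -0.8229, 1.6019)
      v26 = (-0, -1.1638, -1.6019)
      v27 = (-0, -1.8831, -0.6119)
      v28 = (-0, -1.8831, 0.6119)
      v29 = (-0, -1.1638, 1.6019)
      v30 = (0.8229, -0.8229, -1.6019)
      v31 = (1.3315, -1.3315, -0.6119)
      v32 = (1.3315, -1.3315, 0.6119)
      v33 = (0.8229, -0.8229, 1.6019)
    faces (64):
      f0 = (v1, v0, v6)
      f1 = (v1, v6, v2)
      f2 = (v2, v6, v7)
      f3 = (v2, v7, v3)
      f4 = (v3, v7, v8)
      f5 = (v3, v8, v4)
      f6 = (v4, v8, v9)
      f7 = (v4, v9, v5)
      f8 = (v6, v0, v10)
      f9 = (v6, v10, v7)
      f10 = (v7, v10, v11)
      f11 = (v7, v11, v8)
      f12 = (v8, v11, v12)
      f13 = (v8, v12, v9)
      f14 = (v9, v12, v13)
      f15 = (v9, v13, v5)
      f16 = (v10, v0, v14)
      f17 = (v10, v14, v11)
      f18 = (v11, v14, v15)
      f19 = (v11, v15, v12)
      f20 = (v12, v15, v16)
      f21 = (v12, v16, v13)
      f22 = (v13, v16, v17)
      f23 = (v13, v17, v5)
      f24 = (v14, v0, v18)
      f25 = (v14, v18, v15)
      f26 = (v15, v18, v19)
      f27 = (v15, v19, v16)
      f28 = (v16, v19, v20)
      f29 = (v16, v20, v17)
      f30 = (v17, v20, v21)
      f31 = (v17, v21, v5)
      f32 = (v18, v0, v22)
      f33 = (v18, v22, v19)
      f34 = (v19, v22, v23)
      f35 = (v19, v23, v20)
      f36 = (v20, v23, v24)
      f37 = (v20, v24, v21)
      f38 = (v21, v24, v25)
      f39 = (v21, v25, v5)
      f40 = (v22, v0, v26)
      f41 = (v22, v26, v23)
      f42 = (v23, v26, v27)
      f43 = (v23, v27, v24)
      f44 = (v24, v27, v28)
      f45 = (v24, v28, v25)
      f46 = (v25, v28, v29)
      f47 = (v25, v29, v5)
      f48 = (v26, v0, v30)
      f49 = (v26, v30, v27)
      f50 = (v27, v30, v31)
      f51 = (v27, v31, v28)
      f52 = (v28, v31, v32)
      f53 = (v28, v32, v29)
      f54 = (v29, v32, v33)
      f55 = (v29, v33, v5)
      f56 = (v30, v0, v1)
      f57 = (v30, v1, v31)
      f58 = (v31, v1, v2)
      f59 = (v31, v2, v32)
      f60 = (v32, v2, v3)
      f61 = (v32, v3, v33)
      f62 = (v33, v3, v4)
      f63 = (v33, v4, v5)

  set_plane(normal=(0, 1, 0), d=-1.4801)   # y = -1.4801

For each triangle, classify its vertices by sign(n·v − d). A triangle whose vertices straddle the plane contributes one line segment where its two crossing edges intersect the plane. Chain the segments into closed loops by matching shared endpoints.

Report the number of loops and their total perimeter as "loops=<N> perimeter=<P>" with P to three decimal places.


loops=1 perimeter=6.927

Straddling triangles (10 of 64):
  (v23,v26,v27) [++-] → (0, -1.4801, -1.16656)–(-0.972796, -1.4801, -0.6119)  len=1.1198
  (v23,v27,v24) [+-+] → (-0.972796, -1.4801, -0.6119)–(-0.972796, -1.4801, 0.282211)  len=0.8941
  (v24,v27,v28) [+--] → (-0.972796, -1.4801, 0.282211)–(-0.972796, -1.4801, 0.6119)  len=0.3297
  (v24,v28,v25) [+-+] → (-0.972796, -1.4801, 0.6119)–(-0.312798, -1.4801, 0.988216)  len=0.7597
  (v25,v28,v29) [+-+] → (-0.312798, -1.4801, 0.988216)–(0, -1.4801, 1.16656)  len=0.3601
  (v26,v30,v27) [++-] → (0.312798, -1.4801, -0.988216)–(0, -1.4801, -1.16656)  len=0.3601
  (v27,v30,v31) [-++] → (0.312798, -1.4801, -0.988216)–(0.972796, -1.4801, -0.6119)  len=0.7597
  (v27,v31,v28) [-+-] → (0.972796, -1.4801, -0.6119)–(0.972796, -1.4801, -0.282211)  len=0.3297
  (v28,v31,v32) [-++] → (0.972796, -1.4801, -0.282211)–(0.972796, -1.4801, 0.6119)  len=0.8941
  (v28,v32,v29) [-++] → (0.972796, -1.4801, 0.6119)–(0, -1.4801, 1.16656)  len=1.1198

Chained into 1 loop(s):
  loop 1: 10 segments, perimeter = 6.9269
Total perimeter = 6.927


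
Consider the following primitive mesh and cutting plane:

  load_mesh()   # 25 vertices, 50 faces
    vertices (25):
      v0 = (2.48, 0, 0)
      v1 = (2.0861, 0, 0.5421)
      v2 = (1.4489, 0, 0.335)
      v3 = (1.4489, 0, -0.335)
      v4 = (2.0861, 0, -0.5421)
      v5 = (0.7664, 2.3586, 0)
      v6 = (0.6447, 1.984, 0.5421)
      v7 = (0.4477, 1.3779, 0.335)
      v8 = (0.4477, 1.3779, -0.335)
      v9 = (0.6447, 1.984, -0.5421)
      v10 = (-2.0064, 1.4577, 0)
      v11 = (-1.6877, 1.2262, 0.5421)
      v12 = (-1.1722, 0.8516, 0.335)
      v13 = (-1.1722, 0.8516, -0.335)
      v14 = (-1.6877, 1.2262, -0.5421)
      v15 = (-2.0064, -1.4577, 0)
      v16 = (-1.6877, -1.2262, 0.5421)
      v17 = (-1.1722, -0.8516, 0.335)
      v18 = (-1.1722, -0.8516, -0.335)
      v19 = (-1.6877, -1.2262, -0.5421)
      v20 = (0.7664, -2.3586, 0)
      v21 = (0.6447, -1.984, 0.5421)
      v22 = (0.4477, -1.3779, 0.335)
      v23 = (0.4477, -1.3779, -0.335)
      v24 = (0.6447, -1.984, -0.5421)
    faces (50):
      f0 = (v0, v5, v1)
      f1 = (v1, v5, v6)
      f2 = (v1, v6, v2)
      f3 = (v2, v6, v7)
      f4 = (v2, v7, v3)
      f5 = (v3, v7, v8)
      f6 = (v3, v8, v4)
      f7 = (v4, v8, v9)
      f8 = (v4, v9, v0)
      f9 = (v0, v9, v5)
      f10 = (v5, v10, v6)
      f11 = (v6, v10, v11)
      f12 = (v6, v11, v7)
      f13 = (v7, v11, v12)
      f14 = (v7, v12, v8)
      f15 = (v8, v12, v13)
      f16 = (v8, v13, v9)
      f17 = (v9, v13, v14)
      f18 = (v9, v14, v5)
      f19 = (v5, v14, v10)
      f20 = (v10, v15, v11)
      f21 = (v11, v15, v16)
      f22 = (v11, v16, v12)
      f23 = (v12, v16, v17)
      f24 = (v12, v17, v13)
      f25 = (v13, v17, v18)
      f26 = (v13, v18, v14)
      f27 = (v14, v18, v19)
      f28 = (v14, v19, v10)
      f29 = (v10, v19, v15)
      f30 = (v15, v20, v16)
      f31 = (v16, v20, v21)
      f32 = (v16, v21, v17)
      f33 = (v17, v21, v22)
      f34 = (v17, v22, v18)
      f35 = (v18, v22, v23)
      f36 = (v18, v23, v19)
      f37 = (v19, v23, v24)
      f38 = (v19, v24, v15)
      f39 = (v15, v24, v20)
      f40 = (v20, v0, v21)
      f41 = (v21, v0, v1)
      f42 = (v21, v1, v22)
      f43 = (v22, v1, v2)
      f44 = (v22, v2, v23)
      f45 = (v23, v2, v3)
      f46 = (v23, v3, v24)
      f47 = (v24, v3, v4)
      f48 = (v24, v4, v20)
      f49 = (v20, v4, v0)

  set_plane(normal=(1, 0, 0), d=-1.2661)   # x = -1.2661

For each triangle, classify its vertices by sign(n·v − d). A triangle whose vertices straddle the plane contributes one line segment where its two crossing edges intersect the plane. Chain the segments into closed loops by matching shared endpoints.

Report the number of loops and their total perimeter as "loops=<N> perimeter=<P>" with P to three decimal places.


loops=1 perimeter=8.127

Straddling triangles (18 of 50):
  (v5,v10,v6) [+-+] → (-1.2661, 1.69823, 0)–(-1.2661, 1.60467, 0.151377)  len=0.1780
  (v6,v10,v11) [+--] → (-1.2661, 1.60467, 0.151377)–(-1.2661, 1.36318, 0.5421)  len=0.4593
  (v6,v11,v7) [+-+] → (-1.2661, 1.36318, 0.5421)–(-1.2661, 1.25615, 0.501211)  len=0.1146
  (v7,v11,v12) [+-+] → (-1.2661, 1.25615, 0.501211)–(-1.2661, 0.919835, 0.372724)  len=0.3600
  (v9,v13,v14) [++-] → (-1.2661, 0.919835, -0.372724)–(-1.2661, 1.36318, -0.5421)  len=0.4746
  (v9,v14,v5) [+-+] → (-1.2661, 1.36318, -0.5421)–(-1.2661, 1.42074, -0.44897)  len=0.1095
  (v5,v14,v10) [+--] → (-1.2661, 1.42074, -0.44897)–(-1.2661, 1.69823, 0)  len=0.5278
  (v11,v16,v12) [--+] → (-1.2661, 0.473122, 0.372724)–(-1.2661, 0.919835, 0.372724)  len=0.4467
  (v12,v16,v17) [+-+] → (-1.2661, 0.473122, 0.372724)–(-1.2661, -0.919835, 0.372724)  len=1.3930
  (v13,v18,v14) [++-] → (-1.2661, -0.473122, -0.372724)–(-1.2661, 0.919835, -0.372724)  len=1.3930
  (v14,v18,v19) [-+-] → (-1.2661, -0.473122, -0.372724)–(-1.2661, -0.919835, -0.372724)  len=0.4467
  (v15,v20,v16) [-+-] → (-1.2661, -1.69823, 0)–(-1.2661, -1.42074, 0.44897)  len=0.5278
  (v16,v20,v21) [-++] → (-1.2661, -1.42074, 0.44897)–(-1.2661, -1.36318, 0.5421)  len=0.1095
  (v16,v21,v17) [-++] → (-1.2661, -1.36318, 0.5421)–(-1.2661, -0.919835, 0.372724)  len=0.4746
  (v18,v23,v19) [++-] → (-1.2661, -1.25615, -0.501211)–(-1.2661, -0.919835, -0.372724)  len=0.3600
  (v19,v23,v24) [-++] → (-1.2661, -1.25615, -0.501211)–(-1.2661, -1.36318, -0.5421)  len=0.1146
  (v19,v24,v15) [-+-] → (-1.2661, -1.36318, -0.5421)–(-1.2661, -1.60467, -0.151377)  len=0.4593
  (v15,v24,v20) [-++] → (-1.2661, -1.60467, -0.151377)–(-1.2661, -1.69823, 0)  len=0.1780

Chained into 1 loop(s):
  loop 1: 18 segments, perimeter = 8.1269
Total perimeter = 8.127


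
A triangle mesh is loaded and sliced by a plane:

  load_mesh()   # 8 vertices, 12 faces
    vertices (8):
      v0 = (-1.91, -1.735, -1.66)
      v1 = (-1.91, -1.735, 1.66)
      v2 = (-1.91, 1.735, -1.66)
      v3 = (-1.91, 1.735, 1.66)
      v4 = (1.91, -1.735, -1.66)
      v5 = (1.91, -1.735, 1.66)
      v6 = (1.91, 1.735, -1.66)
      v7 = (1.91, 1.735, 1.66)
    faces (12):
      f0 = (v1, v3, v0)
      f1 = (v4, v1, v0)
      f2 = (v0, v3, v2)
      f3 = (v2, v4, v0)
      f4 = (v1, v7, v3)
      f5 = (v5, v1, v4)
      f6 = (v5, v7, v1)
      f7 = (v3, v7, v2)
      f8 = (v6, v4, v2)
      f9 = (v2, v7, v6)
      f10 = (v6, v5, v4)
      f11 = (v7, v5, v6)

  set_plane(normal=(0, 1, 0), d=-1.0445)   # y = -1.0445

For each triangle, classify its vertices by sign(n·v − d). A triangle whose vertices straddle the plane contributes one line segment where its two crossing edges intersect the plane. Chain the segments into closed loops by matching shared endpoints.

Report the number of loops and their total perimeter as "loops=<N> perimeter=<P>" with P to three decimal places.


Straddling triangles (8 of 12):
  (v1,v3,v0) [-+-] → (-1.91, -1.0445, 1.66)–(-1.91, -1.0445, -0.999349)  len=2.6593
  (v0,v3,v2) [-++] → (-1.91, -1.0445, -0.999349)–(-1.91, -1.0445, -1.66)  len=0.6607
  (v2,v4,v0) [+--] → (1.14985, -1.0445, -1.66)–(-1.91, -1.0445, -1.66)  len=3.0599
  (v1,v7,v3) [-++] → (-1.14985, -1.0445, 1.66)–(-1.91, -1.0445, 1.66)  len=0.7601
  (v5,v7,v1) [-+-] → (1.91, -1.0445, 1.66)–(-1.14985, -1.0445, 1.66)  len=3.0599
  (v6,v4,v2) [+-+] → (1.91, -1.0445, -1.66)–(1.14985, -1.0445, -1.66)  len=0.7601
  (v6,v5,v4) [+--] → (1.91, -1.0445, 0.999349)–(1.91, -1.0445, -1.66)  len=2.6593
  (v7,v5,v6) [+-+] → (1.91, -1.0445, 1.66)–(1.91, -1.0445, 0.999349)  len=0.6607

Chained into 1 loop(s):
  loop 1: 8 segments, perimeter = 14.2800
Total perimeter = 14.280

loops=1 perimeter=14.280


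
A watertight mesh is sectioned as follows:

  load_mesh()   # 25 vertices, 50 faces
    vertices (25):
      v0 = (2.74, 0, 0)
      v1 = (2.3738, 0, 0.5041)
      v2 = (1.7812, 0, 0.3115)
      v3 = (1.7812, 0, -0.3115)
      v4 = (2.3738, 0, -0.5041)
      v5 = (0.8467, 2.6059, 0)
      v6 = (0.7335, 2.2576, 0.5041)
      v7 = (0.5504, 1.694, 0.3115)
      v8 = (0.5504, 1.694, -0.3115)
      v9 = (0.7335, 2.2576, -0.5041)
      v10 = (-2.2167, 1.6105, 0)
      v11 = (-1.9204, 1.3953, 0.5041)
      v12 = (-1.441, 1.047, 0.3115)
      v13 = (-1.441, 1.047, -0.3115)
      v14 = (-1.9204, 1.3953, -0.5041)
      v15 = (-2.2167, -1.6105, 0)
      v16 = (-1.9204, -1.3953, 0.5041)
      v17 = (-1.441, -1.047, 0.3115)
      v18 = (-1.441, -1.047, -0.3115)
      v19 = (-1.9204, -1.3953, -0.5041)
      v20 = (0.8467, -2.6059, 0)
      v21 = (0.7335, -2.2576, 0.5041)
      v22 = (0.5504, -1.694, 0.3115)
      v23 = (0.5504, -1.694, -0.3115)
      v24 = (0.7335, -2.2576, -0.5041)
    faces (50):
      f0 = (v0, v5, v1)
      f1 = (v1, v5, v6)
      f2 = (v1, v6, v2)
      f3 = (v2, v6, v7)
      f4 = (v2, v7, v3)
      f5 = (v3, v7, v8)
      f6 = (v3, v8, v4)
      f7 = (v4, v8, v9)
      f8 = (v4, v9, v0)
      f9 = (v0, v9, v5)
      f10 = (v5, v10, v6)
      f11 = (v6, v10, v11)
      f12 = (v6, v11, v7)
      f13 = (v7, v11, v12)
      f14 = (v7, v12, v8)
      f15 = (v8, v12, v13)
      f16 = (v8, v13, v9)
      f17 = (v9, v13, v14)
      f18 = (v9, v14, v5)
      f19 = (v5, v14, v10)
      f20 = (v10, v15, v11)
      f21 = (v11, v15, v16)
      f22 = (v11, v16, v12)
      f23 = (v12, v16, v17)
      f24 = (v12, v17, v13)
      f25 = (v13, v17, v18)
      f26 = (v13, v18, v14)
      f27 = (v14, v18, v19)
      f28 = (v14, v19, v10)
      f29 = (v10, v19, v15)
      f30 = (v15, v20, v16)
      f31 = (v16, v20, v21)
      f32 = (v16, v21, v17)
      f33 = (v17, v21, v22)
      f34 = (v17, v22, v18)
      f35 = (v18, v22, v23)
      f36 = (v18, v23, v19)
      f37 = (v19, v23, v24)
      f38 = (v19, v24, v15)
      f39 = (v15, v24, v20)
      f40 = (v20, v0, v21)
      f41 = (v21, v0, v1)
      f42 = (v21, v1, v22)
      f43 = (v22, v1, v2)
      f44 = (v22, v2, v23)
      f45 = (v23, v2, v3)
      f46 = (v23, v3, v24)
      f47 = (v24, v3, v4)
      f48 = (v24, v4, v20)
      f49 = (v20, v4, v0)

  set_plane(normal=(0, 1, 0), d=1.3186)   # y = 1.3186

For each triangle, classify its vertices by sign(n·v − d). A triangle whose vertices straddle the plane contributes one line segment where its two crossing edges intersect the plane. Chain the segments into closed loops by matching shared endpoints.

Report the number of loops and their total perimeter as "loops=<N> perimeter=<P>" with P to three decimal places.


loops=2 perimeter=7.574

Straddling triangles (22 of 50):
  (v0,v5,v1) [-+-] → (1.78198, 1.3186, 0)–(1.60108, 1.3186, 0.249023)  len=0.3078
  (v1,v5,v6) [-++] → (1.60108, 1.3186, 0.249023)–(1.41575, 1.3186, 0.5041)  len=0.3153
  (v1,v6,v2) [-+-] → (1.41575, 1.3186, 0.5041)–(1.16927, 1.3186, 0.423992)  len=0.2592
  (v2,v6,v7) [-++] → (1.16927, 1.3186, 0.423992)–(0.823152, 1.3186, 0.3115)  len=0.3639
  (v2,v7,v3) [-+-] → (0.823152, 1.3186, 0.3115)–(0.823152, 1.3186, 0.17344)  len=0.1381
  (v3,v7,v8) [-++] → (0.823152, 1.3186, 0.17344)–(0.823152, 1.3186, -0.3115)  len=0.4849
  (v3,v8,v4) [-+-] → (0.823152, 1.3186, -0.3115)–(0.954476, 1.3186, -0.354181)  len=0.1381
  (v4,v8,v9) [-++] → (0.954476, 1.3186, -0.354181)–(1.41575, 1.3186, -0.5041)  len=0.4850
  (v4,v9,v0) [-+-] → (1.41575, 1.3186, -0.5041)–(1.56806, 1.3186, -0.29443)  len=0.2592
  (v0,v9,v5) [-++] → (1.56806, 1.3186, -0.29443)–(1.78198, 1.3186, 0)  len=0.3639
  (v7,v11,v12) [++-] → (-1.81483, 1.3186, 0.461687)–(-0.605043, 1.3186, 0.3115)  len=1.2191
  (v7,v12,v8) [+-+] → (-0.605043, 1.3186, 0.3115)–(-0.605043, 1.3186, 0.0499748)  len=0.2615
  (v8,v12,v13) [+--] → (-0.605043, 1.3186, 0.0499748)–(-0.605043, 1.3186, -0.3115)  len=0.3615
  (v8,v13,v9) [+-+] → (-0.605043, 1.3186, -0.3115)–(-0.953148, 1.3186, -0.35471)  len=0.3508
  (v9,v13,v14) [+-+] → (-0.953148, 1.3186, -0.35471)–(-1.81483, 1.3186, -0.461687)  len=0.8683
  (v10,v15,v11) [+-+] → (-2.2167, 1.3186, 0)–(-1.92796, 1.3186, 0.491237)  len=0.5698
  (v11,v15,v16) [+--] → (-1.92796, 1.3186, 0.491237)–(-1.9204, 1.3186, 0.5041)  len=0.0149
  (v11,v16,v12) [+--] → (-1.9204, 1.3186, 0.5041)–(-1.81483, 1.3186, 0.461687)  len=0.1138
  (v13,v18,v14) [--+] → (-1.90534, 1.3186, -0.498051)–(-1.81483, 1.3186, -0.461687)  len=0.0975
  (v14,v18,v19) [+--] → (-1.90534, 1.3186, -0.498051)–(-1.9204, 1.3186, -0.5041)  len=0.0162
  (v14,v19,v10) [+-+] → (-1.9204, 1.3186, -0.5041)–(-2.18793, 1.3186, -0.0489543)  len=0.5279
  (v10,v19,v15) [+--] → (-2.18793, 1.3186, -0.0489543)–(-2.2167, 1.3186, 0)  len=0.0568

Chained into 2 loop(s):
  loop 1: 10 segments, perimeter = 3.1154
  loop 2: 12 segments, perimeter = 4.4582
Total perimeter = 7.574


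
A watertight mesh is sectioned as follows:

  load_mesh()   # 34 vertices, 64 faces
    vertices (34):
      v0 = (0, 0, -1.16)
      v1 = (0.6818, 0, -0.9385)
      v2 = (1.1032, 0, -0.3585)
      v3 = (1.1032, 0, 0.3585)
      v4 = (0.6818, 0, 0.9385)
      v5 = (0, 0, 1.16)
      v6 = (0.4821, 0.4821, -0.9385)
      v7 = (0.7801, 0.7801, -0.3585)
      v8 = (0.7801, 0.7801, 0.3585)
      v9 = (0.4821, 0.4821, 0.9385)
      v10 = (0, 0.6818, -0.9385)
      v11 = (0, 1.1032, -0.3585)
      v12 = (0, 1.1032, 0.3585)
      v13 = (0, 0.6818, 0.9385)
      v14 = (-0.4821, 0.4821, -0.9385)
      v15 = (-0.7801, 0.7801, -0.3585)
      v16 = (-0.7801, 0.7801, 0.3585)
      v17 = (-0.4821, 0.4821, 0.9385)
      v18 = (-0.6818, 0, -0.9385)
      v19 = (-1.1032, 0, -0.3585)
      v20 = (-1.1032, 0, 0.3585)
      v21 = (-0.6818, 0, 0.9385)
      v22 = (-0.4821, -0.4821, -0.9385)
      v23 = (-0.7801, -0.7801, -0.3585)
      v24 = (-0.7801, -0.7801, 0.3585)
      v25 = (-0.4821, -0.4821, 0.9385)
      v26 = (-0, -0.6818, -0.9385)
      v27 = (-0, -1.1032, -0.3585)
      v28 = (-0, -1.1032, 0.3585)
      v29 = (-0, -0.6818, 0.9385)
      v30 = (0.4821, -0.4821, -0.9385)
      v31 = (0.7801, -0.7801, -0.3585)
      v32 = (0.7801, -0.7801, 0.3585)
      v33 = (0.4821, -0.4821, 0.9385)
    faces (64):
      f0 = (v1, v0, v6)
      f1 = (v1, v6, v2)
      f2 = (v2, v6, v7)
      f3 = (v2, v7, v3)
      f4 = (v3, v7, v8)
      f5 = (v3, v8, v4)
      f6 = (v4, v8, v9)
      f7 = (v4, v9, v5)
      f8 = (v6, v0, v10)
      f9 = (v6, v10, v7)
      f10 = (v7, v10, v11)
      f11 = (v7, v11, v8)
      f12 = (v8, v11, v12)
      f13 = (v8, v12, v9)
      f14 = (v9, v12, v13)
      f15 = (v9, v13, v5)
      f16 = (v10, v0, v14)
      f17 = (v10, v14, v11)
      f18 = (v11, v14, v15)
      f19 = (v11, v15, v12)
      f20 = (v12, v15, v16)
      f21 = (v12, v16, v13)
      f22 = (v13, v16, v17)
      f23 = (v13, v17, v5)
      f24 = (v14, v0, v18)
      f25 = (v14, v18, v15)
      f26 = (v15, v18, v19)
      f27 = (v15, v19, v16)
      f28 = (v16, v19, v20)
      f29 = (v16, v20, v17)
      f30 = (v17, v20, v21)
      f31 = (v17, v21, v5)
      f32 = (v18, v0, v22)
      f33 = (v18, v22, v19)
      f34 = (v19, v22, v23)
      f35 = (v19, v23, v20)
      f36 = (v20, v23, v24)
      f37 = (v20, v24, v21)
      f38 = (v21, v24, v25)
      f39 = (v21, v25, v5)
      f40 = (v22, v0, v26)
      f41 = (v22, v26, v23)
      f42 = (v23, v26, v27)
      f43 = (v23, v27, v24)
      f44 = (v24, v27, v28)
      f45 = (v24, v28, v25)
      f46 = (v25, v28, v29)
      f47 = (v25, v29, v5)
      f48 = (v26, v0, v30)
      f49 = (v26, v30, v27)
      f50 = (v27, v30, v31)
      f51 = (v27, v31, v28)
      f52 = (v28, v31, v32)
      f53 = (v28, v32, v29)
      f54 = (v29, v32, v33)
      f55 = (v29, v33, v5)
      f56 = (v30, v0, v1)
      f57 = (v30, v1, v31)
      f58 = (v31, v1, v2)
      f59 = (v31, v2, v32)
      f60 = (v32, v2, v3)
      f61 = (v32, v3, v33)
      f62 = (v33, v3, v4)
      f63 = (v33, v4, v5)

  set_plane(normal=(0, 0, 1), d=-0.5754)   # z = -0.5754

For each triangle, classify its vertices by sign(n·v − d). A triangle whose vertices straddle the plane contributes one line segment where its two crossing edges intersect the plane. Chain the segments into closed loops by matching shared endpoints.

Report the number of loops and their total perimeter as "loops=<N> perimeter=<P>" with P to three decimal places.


Straddling triangles (16 of 64):
  (v1,v6,v2) [--+] → (0.87093, 0.180289, -0.5754)–(0.945611, 0, -0.5754)  len=0.1951
  (v2,v6,v7) [+-+] → (0.87093, 0.180289, -0.5754)–(0.668658, 0.668658, -0.5754)  len=0.5286
  (v6,v10,v7) [--+] → (0.488369, 0.743339, -0.5754)–(0.668658, 0.668658, -0.5754)  len=0.1951
  (v7,v10,v11) [+-+] → (0.48837, 0.743339, -0.5754)–(0, 0.945611, -0.5754)  len=0.5286
  (v10,v14,v11) [--+] → (-0.180289, 0.87093, -0.5754)–(0, 0.945611, -0.5754)  len=0.1951
  (v11,v14,v15) [+-+] → (-0.180289, 0.87093, -0.5754)–(-0.668658, 0.668658, -0.5754)  len=0.5286
  (v14,v18,v15) [--+] → (-0.743339, 0.488369, -0.5754)–(-0.668658, 0.668658, -0.5754)  len=0.1951
  (v15,v18,v19) [+-+] → (-0.743339, 0.48837, -0.5754)–(-0.945611, 0, -0.5754)  len=0.5286
  (v18,v22,v19) [--+] → (-0.87093, -0.180289, -0.5754)–(-0.945611, 0, -0.5754)  len=0.1951
  (v19,v22,v23) [+-+] → (-0.87093, -0.180289, -0.5754)–(-0.668658, -0.668658, -0.5754)  len=0.5286
  (v22,v26,v23) [--+] → (-0.488369, -0.743339, -0.5754)–(-0.668658, -0.668658, -0.5754)  len=0.1951
  (v23,v26,v27) [+-+] → (-0.48837, -0.743339, -0.5754)–(0, -0.945611, -0.5754)  len=0.5286
  (v26,v30,v27) [--+] → (0.180289, -0.87093, -0.5754)–(0, -0.945611, -0.5754)  len=0.1951
  (v27,v30,v31) [+-+] → (0.180289, -0.87093, -0.5754)–(0.668658, -0.668658, -0.5754)  len=0.5286
  (v30,v1,v31) [--+] → (0.743339, -0.488369, -0.5754)–(0.668658, -0.668658, -0.5754)  len=0.1951
  (v31,v1,v2) [+-+] → (0.743339, -0.48837, -0.5754)–(0.945611, 0, -0.5754)  len=0.5286

Chained into 1 loop(s):
  loop 1: 16 segments, perimeter = 5.7900
Total perimeter = 5.790

loops=1 perimeter=5.790
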